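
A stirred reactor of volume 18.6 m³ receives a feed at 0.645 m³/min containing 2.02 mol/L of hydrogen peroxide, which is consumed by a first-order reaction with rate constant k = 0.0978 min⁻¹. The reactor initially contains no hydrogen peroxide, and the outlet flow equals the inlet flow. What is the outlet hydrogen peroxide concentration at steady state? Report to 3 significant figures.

Accumulation = in − out − consumed: V dC/dt = Q C_in − Q C − k V C.
Steady state (dC/dt = 0): C_ss = Q C_in/(Q + kV) = C_in/(1 + kV/Q).
C_ss = 0.645·2.02/(0.645 + 0.0978·18.6) = 1.3029/2.4641 = 0.52876 mol/L.

0.529 mol/L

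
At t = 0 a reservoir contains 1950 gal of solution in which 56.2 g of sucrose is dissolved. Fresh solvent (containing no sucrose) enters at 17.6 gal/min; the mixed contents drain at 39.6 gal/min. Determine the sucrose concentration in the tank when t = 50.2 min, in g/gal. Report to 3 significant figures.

Let m(t) be the amount of sucrose. Volume: V(t) = V₀ + (Q_in − Q_out) t = 1950 − 22.000 t; V(50.2) = 845.60 gal.
No sucrose enters, so dm/dt = −Q_out · (m/V).
dm/m = −Q_out dt/(V₀ − 22.000 t); integrating gives ln(m/m₀) = −(Q_out/(Q_in−Q_out)) ln(V/V₀).
m = m₀ (V₀/V)^(Q_out/(Q_in−Q_out)) = 56.2 × (1950/845.60)^(-1.8000) = 12.490 g.
C = m/V = 12.490/845.60 = 0.014771 g/gal.

0.0148 g/gal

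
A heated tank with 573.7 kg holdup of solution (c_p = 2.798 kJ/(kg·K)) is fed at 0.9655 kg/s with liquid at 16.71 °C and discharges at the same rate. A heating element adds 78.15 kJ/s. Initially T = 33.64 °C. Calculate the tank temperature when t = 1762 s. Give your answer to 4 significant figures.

45.02 °C

Energy balance: M c_p dT/dt = ṁ c_p (T_in − T) + 78.15.
τ = M/ṁ = 594.200 s; T_ss = T_in + Q̇/(ṁ c_p) = 16.71 + 78.15/(0.9655·2.798) = 45.6387 °C.
T approaches T_ss exponentially: T(t) = T_ss + (T₀ − T_ss) e^(−t/τ).
T(1762) = 45.6387 + (-11.9987)·e^(−1762/594.200) = 45.6387 + (-11.9987)·0.0515434 = 45.0203 °C.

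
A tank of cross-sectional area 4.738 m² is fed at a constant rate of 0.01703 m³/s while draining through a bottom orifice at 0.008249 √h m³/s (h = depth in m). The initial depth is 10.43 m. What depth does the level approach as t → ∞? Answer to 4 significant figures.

A dh/dt = Q_in − 0.008249 √h. Steady state requires inflow = outflow:
Q_in = 0.008249 √h_ss ⇒ √h_ss = 0.01703/0.008249 = 2.06449.
h_ss = 2.06449² = 4.26213 m. (Since h₀ = 10.43 m > h_ss, the level will fall toward this value.)

4.262 m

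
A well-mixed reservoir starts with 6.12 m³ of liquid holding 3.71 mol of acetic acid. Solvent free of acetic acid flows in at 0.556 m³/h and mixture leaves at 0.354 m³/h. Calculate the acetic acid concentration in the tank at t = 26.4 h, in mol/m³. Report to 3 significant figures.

0.108 mol/m³

Total volume: dV/dt = Q_in − Q_out = 0.20200 m³/h, so V(t) = 6.12 + 0.20200 t and V(26.4) = 11.453 m³.
No acetic acid enters, so dm/dt = −Q_out · (m/V).
dm/m = −Q_out dt/(V₀ + 0.20200 t); integrating gives ln(m/m₀) = −(Q_out/(Q_in−Q_out)) ln(V/V₀).
m = m₀ (V₀/V)^(Q_out/(Q_in−Q_out)) = 3.71 × (6.12/11.453)^(1.7525) = 1.2371 mol.
C = m/V = 1.2371/11.453 = 0.10802 mol/m³.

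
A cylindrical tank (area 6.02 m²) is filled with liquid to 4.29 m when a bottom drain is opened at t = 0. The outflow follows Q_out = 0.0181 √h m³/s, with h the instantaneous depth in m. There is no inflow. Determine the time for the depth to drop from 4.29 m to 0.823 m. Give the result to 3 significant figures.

774 s

A dh/dt = −Q_out = −0.0181 √h.
This is separable: 2 d(√h)/dt = −0.0181/A, so √h = √h₀ − (0.0181/(2A)) t.
t = 2A(√h₀ − √h)/0.0181 = 2·6.02·(√4.29 − √0.823)/0.0181
  = 12.040 × (2.0712 − 0.90719) / 0.0181 = 774.31 s.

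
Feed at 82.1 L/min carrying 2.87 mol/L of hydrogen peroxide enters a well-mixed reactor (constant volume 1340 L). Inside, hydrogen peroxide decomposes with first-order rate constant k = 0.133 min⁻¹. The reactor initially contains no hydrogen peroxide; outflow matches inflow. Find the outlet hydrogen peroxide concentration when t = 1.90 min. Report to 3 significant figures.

V dC/dt = Q(C_in − C) − k V C.
This is linear with rate a = Q/V + k = 0.19427 min⁻¹.
C_ss = Q C_in/(Q + kV) = 0.90514 mol/L; C(t) = C_ss + (C₀ − C_ss) e^(−a t).
C(1.90) = 0.90514 + (-0.90514)·e^(−0.19427·1.90) = 0.90514 + (-0.90514)·0.69135 = 0.27937 mol/L.

0.279 mol/L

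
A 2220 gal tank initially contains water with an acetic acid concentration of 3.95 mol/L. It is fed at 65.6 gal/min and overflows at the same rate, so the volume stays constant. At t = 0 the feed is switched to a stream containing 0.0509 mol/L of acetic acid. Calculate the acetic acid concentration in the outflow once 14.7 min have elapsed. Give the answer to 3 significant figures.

Transient balance on the dissolved component: V dC/dt = Q(C_in − C).
Rewrite as dC/dt + C/τ = C_in/τ, τ = V/Q = 33.841 min.
Solution: C(t) = C_in + (C₀ − C_in) e^(−t/τ).
C(14.7) = 0.0509 + (3.95 − 0.0509)·e^(−14.7/33.841) = 0.0509 + (3.8991)·0.64767 = 2.5762 mol/L.

2.58 mol/L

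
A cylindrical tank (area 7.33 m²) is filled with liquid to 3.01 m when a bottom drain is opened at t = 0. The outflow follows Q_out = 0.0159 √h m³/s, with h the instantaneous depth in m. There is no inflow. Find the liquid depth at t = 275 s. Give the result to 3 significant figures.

2.06 m

With no inflow, A dh/dt = −0.0159 √h.
∫ h^(−1/2) dh = −(0.0159/A) ∫ dt, giving 2√h = 2√h₀ − (0.0159/A) t.
√h = √3.01 − 0.0159·275/(2·7.33) = 1.7349 − 0.29826 = 1.4367.
h = 1.4367² = 2.0640 m.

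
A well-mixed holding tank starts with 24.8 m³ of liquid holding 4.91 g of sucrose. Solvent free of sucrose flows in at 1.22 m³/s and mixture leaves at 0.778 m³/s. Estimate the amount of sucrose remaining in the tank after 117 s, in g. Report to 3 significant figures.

Total volume: dV/dt = Q_in − Q_out = 0.44200 m³/s, so V(t) = 24.8 + 0.44200 t and V(117) = 76.514 m³.
Solute balance: dm/dt = 0 − Q_out C = −Q_out m/V(t).
Separate: dm/m = −Q_out dt/V(t) ⇒ ln(m/m₀) = −(Q_out/(Q_in−Q_out)) ln(V/V₀).
m = m₀ (V₀/V)^(Q_out/(Q_in−Q_out)) = 4.91 × (24.8/76.514)^(1.7602) = 0.67584 g.

0.676 g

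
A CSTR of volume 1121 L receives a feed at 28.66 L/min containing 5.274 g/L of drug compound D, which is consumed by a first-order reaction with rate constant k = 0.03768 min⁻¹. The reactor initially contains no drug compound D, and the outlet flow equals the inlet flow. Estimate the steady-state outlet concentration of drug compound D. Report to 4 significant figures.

Accumulation = in − out − consumed: V dC/dt = Q C_in − Q C − k V C.
At steady state: 0 = Q C_in − (Q + kV) C_ss, so C_ss = Q C_in/(Q + kV).
C_ss = 28.66·5.274/(28.66 + 0.03768·1121) = 151.153/70.8993 = 2.13194 g/L.

2.132 g/L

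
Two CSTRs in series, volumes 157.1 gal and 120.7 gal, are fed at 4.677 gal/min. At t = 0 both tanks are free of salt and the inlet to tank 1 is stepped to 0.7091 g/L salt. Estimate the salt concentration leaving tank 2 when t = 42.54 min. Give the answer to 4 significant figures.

Species balance on tank i: dCᵢ/dt = (Cᵢ₋₁ − Cᵢ)/τᵢ with τᵢ = Vᵢ/Q.
τ₁ = 157.1/4.677 = 33.5899 min; τ₂ = 120.7/4.677 = 25.8071 min.
Solving the cascade with C₁(0)=C₂(0)=0 gives C₂(t) = C_in[1 − (τ₁ e^(−t/τ₁) − τ₂ e^(−t/τ₂))/(τ₁ − τ₂)].
At t = 42.54: e^(−t/τ₁) = 0.281830, e^(−t/τ₂) = 0.192361.
C₂ = 0.7091·[1 − (33.5899·0.281830 − 25.8071·0.192361)/(7.78277)] = 0.7091·0.421498 = 0.298884 g/L.

0.2989 g/L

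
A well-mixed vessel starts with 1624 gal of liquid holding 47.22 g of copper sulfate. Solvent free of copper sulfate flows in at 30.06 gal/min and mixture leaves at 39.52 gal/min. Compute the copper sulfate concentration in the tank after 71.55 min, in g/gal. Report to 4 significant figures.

Total volume: dV/dt = Q_in − Q_out = -9.46000 gal/min, so V(t) = 1624 − 9.46000 t and V(71.55) = 947.137 gal.
No copper sulfate enters, so dm/dt = −Q_out · (m/V).
dm/m = −Q_out dt/(V₀ − 9.46000 t); integrating gives ln(m/m₀) = −(Q_out/(Q_in−Q_out)) ln(V/V₀).
m = m₀ (V₀/V)^(Q_out/(Q_in−Q_out)) = 47.22 × (1624/947.137)^(-4.17759) = 4.96417 g.
C = m/V = 4.96417/947.137 = 0.00524123 g/gal.

0.005241 g/gal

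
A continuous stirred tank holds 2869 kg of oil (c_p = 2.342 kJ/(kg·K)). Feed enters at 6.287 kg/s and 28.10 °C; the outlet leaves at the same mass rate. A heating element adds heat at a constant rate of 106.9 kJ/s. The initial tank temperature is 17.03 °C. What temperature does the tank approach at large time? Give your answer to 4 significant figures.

Heat balance on the well-mixed liquid: M c_p dT/dt = ṁ c_p (T_in − T) + 106.9.
At steady state dT/dt = 0 ⇒ T_ss = T_in + Q̇/(ṁ c_p) = 28.10 + 106.9/(6.287·2.342) = 35.3602 °C.

35.36 °C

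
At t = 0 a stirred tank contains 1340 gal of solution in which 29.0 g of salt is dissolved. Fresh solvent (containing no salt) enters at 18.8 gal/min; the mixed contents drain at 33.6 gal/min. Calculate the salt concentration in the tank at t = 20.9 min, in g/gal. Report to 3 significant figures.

Total volume: dV/dt = Q_in − Q_out = -14.800 gal/min, so V(t) = 1340 − 14.800 t and V(20.9) = 1030.7 gal.
Solute balance: dm/dt = 0 − Q_out C = −Q_out m/V(t).
dm/m = −Q_out dt/(V₀ − 14.800 t); integrating gives ln(m/m₀) = −(Q_out/(Q_in−Q_out)) ln(V/V₀).
m = m₀ (V₀/V)^(Q_out/(Q_in−Q_out)) = 29.0 × (1340/1030.7)^(-2.2703) = 15.982 g.
C = m/V = 15.982/1030.7 = 0.015506 g/gal.

0.0155 g/gal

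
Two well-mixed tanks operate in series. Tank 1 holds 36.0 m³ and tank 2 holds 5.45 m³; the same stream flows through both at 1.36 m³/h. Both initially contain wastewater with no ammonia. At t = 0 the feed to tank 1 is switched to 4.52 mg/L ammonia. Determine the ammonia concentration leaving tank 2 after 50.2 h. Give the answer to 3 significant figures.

3.72 mg/L

Each tank obeys Vᵢ dCᵢ/dt = Q(Cᵢ₋₁ − Cᵢ), so τᵢ = Vᵢ/Q.
τ₁ = 36.0/1.36 = 26.471 h; τ₂ = 5.45/1.36 = 4.0074 h.
Tank 1: C₁ = C_in(1 − e^(−t/τ₁)). Tank 2 (τ₁ ≠ τ₂): C₂ = C_in[1 − (τ₁ e^(−t/τ₁) − τ₂ e^(−t/τ₂))/(τ₁ − τ₂)].
At t = 50.2: e^(−t/τ₁) = 0.15010, e^(−t/τ₂) = 3.6275e-06.
C₂ = 4.52·[1 − (26.471·0.15010 − 4.0074·3.6275e-06)/(22.463)] = 4.52·0.82312 = 3.7205 mg/L.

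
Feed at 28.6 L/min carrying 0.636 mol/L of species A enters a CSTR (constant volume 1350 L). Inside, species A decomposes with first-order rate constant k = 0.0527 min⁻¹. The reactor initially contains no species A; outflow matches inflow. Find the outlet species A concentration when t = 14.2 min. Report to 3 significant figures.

0.118 mol/L

Species balance: V dC/dt = Q C_in − Q C − k V C.
This is linear with rate a = Q/V + k = 0.073885 min⁻¹.
C_ss = Q C_in/(Q + kV) = 0.18236 mol/L; C(t) = C_ss + (C₀ − C_ss) e^(−a t).
C(14.2) = 0.18236 + (-0.18236)·e^(−0.073885·14.2) = 0.18236 + (-0.18236)·0.35023 = 0.11849 mol/L.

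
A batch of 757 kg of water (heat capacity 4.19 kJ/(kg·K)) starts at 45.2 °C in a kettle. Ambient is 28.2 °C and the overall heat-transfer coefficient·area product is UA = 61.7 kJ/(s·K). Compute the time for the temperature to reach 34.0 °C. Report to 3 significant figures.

55.3 s

Unsteady energy balance on the tank contents: M c_p dT/dt = −UA(T − T_amb).
τ = M c_p/UA = 51.407 s; T_ss = T_amb = 28.200 °C.
T(t) = T_ss + (T₀ − T_ss)e^(−t/τ); set T = 34.0:
t = −τ ln[(T − T_ss)/(T₀ − T_ss)] = −51.407 · ln(0.34118) = 55.281 s.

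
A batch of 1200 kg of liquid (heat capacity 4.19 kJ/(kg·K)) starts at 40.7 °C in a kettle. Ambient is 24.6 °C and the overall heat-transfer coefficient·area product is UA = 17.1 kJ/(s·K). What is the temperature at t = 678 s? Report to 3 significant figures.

26.2 °C

Lumped-capacitance energy balance: M c_p dT/dt = UA(T_amb − T).
dT/dt = (T_ss − T)/τ with T_ss = T_amb = 24.600 °C, τ = M c_p/UA = 1200·4.19/17.1 = 294.04 s.
This is linear first-order; T(t) = T_ss + (T₀ − T_ss) e^(−t/τ).
T(678) = 24.600 + (16.100)·0.099674 = 26.205 °C.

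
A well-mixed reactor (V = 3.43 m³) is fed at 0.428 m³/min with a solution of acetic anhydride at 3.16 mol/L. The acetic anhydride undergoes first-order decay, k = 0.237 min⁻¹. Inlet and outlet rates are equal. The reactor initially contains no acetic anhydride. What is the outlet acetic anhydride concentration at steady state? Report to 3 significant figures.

1.09 mol/L

Species balance: V dC/dt = Q C_in − Q C − k V C.
Steady state (dC/dt = 0): C_ss = Q C_in/(Q + kV) = C_in/(1 + kV/Q).
C_ss = 0.428·3.16/(0.428 + 0.237·3.43) = 1.3525/1.2409 = 1.0899 mol/L.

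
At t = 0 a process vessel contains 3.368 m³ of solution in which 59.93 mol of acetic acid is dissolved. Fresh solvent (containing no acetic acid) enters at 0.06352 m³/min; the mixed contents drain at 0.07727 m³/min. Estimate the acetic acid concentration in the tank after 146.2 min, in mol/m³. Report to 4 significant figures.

0.2677 mol/m³

Let m(t) be the amount of acetic acid. Volume: V(t) = V₀ + (Q_in − Q_out) t = 3.368 − 0.0137500 t; V(146.2) = 1.35775 m³.
Species balance (pure solvent in): dm/dt = −Q_out · m/V(t).
Separate: dm/m = −Q_out dt/V(t) ⇒ ln(m/m₀) = −(Q_out/(Q_in−Q_out)) ln(V/V₀).
m = m₀ (V₀/V)^(Q_out/(Q_in−Q_out)) = 59.93 × (3.368/1.35775)^(-5.61964) = 0.363416 mol.
C = m/V = 0.363416/1.35775 = 0.267660 mol/m³.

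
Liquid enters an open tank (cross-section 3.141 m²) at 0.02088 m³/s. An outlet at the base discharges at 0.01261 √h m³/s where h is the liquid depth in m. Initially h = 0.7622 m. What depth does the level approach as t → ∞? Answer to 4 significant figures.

Level balance: A dh/dt = 0.02088 − 0.01261 √h. Setting dh/dt = 0:
Q_in = 0.01261 √h_ss ⇒ √h_ss = 0.02088/0.01261 = 1.65583.
h_ss = 1.65583² = 2.74177 m. (Since h₀ = 0.7622 m < h_ss, the level will rise toward this value.)

2.742 m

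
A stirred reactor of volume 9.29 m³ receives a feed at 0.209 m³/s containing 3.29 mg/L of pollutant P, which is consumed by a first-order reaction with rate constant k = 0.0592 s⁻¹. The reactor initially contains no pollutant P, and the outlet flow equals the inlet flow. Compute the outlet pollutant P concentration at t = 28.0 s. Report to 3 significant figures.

Accumulation = in − out − consumed: V dC/dt = Q C_in − Q C − k V C.
dC/dt = (Q/V) C_in − (Q/V + k) C; effective rate a = Q/V + k = 0.022497 + 0.0592 = 0.081697 s⁻¹.
C_ss = Q C_in/(Q + kV) = 0.90598 mg/L; C(t) = C_ss + (C₀ − C_ss) e^(−a t).
C(28.0) = 0.90598 + (-0.90598)·e^(−0.081697·28.0) = 0.90598 + (-0.90598)·0.10152 = 0.81401 mg/L.

0.814 mg/L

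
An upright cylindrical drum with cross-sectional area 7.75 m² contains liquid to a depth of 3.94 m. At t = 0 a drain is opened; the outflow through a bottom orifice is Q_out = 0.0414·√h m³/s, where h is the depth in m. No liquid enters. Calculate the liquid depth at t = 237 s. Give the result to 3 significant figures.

With no inflow, A dh/dt = −0.0414 √h.
Separate and integrate: 2(√h − √h₀) = −(0.0414/A) t.
√h = √3.94 − 0.0414·237/(2·7.75) = 1.9849 − 0.63302 = 1.3519.
h = 1.3519² = 1.8277 m.

1.83 m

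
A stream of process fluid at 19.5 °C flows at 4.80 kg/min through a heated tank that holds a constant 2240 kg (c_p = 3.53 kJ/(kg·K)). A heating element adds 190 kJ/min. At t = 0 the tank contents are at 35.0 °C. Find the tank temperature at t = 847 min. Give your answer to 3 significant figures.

M c_p dT/dt = ṁ c_p (T_in − T) + Q̇.
τ = M/ṁ = 466.67 min; T_ss = T_in + Q̇/(ṁ c_p) = 19.5 + 190/(4.80·3.53) = 30.713 °C.
Integrating: T(t) = T_ss + (T₀ − T_ss) e^(−t/τ).
T(847) = 30.713 + (4.2866)·e^(−847/466.67) = 30.713 + (4.2866)·0.16284 = 31.411 °C.

31.4 °C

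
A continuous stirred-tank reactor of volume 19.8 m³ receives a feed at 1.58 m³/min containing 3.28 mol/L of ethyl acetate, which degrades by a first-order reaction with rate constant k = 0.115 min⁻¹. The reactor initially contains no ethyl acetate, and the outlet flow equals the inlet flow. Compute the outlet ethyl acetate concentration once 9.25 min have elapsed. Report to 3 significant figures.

V dC/dt = Q(C_in − C) − k V C.
This is linear with rate a = Q/V + k = 0.19480 min⁻¹.
C_ss = Q C_in/(Q + kV) = 1.3436 mol/L; C(t) = C_ss + (C₀ − C_ss) e^(−a t).
C(9.25) = 1.3436 + (-1.3436)·e^(−0.19480·9.25) = 1.3436 + (-1.3436)·0.16499 = 1.1220 mol/L.

1.12 mol/L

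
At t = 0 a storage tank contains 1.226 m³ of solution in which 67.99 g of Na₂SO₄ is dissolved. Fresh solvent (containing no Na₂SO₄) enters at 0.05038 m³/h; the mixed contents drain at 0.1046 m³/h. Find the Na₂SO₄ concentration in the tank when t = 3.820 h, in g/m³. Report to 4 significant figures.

Let m(t) be the amount of Na₂SO₄. Volume: V(t) = V₀ + (Q_in − Q_out) t = 1.226 − 0.0542200 t; V(3.820) = 1.01888 m³.
Solute balance: dm/dt = 0 − Q_out C = −Q_out m/V(t).
dm/m = −Q_out dt/(V₀ − 0.0542200 t); integrating gives ln(m/m₀) = −(Q_out/(Q_in−Q_out)) ln(V/V₀).
m = m₀ (V₀/V)^(Q_out/(Q_in−Q_out)) = 67.99 × (1.226/1.01888)^(-1.92918) = 47.5775 g.
C = m/V = 47.5775/1.01888 = 46.6959 g/m³.

46.70 g/m³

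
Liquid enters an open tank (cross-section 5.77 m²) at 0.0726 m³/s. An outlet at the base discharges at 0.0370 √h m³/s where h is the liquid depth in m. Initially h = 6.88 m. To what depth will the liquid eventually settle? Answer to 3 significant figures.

3.85 m

Volume balance on the tank: A dh/dt = Q_in − 0.0370 √h. At steady state dh/dt = 0:
Q_in = 0.0370 √h_ss ⇒ √h_ss = 0.0726/0.0370 = 1.9622.
h_ss = 1.9622² = 3.8501 m. (Since h₀ = 6.88 m > h_ss, the level will fall toward this value.)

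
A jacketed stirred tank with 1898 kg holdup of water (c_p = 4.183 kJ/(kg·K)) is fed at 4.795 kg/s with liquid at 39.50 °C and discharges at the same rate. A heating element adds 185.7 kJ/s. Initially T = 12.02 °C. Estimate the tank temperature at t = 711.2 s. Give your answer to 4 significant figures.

42.67 °C

Unsteady energy balance on the tank contents: M c_p dT/dt = ṁ c_p (T_in − T) + 185.7.
τ = M/ṁ = 395.829 s; T_ss = T_in + Q̇/(ṁ c_p) = 39.50 + 185.7/(4.795·4.183) = 48.7584 °C.
Integrating: T(t) = T_ss + (T₀ − T_ss) e^(−t/τ).
T(711.2) = 48.7584 + (-36.7384)·e^(−711.2/395.829) = 48.7584 + (-36.7384)·0.165839 = 42.6657 °C.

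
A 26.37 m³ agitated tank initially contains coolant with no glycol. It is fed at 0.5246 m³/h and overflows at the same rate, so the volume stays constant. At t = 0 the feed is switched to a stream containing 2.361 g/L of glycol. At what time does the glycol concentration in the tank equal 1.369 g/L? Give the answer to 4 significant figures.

Mass balance on the solute (V constant): V dC/dt = Q(C_in − C), so τ = V/Q = 50.2669 h.
C(t) = C_in + (C₀ − C_in) e^(−t/τ). Set C = 1.369 and solve for t:
e^(−t/τ) = (C − C_in)/(C₀ − C_in) = (1.369 − 2.361)/(0 − 2.361) = 0.420161
t = −τ ln(…) = 50.2669 × 0.867117 = 43.5873 h.

43.59 h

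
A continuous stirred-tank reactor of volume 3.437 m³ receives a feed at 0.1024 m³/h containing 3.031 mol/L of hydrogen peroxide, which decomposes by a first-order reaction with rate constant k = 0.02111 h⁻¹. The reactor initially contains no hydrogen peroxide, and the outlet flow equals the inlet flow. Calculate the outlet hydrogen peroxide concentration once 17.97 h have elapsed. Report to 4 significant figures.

Accumulation = in − out − consumed: V dC/dt = Q C_in − Q C − k V C.
dC/dt = (Q/V) C_in − (Q/V + k) C; effective rate a = Q/V + k = 0.0297934 + 0.02111 = 0.0509034 h⁻¹.
C_ss = Q C_in/(Q + kV) = 1.77402 mol/L; C(t) = C_ss + (C₀ − C_ss) e^(−a t).
C(17.97) = 1.77402 + (-1.77402)·e^(−0.0509034·17.97) = 1.77402 + (-1.77402)·0.400623 = 1.06331 mol/L.

1.063 mol/L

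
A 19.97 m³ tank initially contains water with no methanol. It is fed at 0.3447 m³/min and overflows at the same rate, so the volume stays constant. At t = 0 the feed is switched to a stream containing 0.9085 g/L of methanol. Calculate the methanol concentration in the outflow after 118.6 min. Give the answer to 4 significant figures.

0.7912 g/L

Mass balance on the solute (V constant): V dC/dt = Q(C_in − C).
Time constant τ = V/Q = 19.97/0.3447 = 57.9344 min.
This is linear first-order; C(t) = C_in + (C₀ − C_in) e^(−t/τ).
C(118.6) = 0.9085 + (0 − 0.9085)·e^(−118.6/57.9344) = 0.9085 + (-0.908500)·0.129103 = 0.791210 g/L.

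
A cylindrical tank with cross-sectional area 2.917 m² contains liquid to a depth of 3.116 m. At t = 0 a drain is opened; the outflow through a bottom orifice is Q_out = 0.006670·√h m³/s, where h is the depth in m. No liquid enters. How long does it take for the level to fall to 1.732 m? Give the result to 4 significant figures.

392.9 s

A dh/dt = −Q_out = −0.006670 √h.
Separate and integrate: 2(√h − √h₀) = −(0.006670/A) t.
t = 2A(√h₀ − √h)/0.006670 = 2·2.917·(√3.116 − √1.732)/0.006670
  = 5.83400 × (1.76522 − 1.31605) / 0.006670 = 392.868 s.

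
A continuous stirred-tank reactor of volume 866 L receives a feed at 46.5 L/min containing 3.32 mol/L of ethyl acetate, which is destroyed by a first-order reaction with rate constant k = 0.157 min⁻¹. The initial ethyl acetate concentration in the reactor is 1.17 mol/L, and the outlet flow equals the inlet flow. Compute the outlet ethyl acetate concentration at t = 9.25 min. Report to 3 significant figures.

0.892 mol/L

Species balance: V dC/dt = Q C_in − Q C − k V C.
This is linear with rate a = Q/V + k = 0.21070 min⁻¹.
C_ss = Q C_in/(Q + kV) = 0.84609 mol/L; C(t) = C_ss + (C₀ − C_ss) e^(−a t).
C(9.25) = 0.84609 + (0.32391)·e^(−0.21070·9.25) = 0.84609 + (0.32391)·0.14243 = 0.89223 mol/L.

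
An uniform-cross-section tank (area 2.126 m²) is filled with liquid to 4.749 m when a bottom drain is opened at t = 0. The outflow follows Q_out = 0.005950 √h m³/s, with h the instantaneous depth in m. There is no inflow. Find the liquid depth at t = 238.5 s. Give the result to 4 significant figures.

3.406 m

Mass balance (ρ constant): A dh/dt = −0.005950 √h.
∫ h^(−1/2) dh = −(0.005950/A) ∫ dt, giving 2√h = 2√h₀ − (0.005950/A) t.
√h = √4.749 − 0.005950·238.5/(2·2.126) = 2.17922 − 0.333743 = 1.84548.
h = 1.84548² = 3.40579 m.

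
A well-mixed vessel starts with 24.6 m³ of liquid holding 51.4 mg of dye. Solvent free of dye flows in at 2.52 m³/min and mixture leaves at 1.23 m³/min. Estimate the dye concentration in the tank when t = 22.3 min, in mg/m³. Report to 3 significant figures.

Total volume: dV/dt = Q_in − Q_out = 1.2900 m³/min, so V(t) = 24.6 + 1.2900 t and V(22.3) = 53.367 m³.
No dye enters, so dm/dt = −Q_out · (m/V).
dm/m = −Q_out dt/(V₀ + 1.2900 t); integrating gives ln(m/m₀) = −(Q_out/(Q_in−Q_out)) ln(V/V₀).
m = m₀ (V₀/V)^(Q_out/(Q_in−Q_out)) = 51.4 × (24.6/53.367)^(0.95349) = 24.562 mg.
C = m/V = 24.562/53.367 = 0.46025 mg/m³.

0.460 mg/m³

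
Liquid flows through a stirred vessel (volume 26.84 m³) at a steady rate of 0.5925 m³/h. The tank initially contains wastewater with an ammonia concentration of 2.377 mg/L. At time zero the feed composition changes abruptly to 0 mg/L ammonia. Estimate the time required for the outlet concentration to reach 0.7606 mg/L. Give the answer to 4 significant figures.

Species balance: V dC/dt = Q(C_in − C) ⇒ τ = V/Q = 45.2996 h.
C(t) = C_in + (C₀ − C_in) e^(−t/τ). Set C = 0.7606 and solve for t:
e^(−t/τ) = (C − C_in)/(C₀ − C_in) = (0.7606 − 0)/(2.377 − 0) = 0.319983
t = −τ ln(…) = 45.2996 × 1.13949 = 51.6183 h.

51.62 h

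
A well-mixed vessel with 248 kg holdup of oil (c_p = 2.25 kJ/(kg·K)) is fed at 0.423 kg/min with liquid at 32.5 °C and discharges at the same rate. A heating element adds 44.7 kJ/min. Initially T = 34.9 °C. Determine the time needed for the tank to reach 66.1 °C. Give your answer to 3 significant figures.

M c_p dT/dt = ṁ c_p (T_in − T) + Q̇.
τ = M/ṁ = 586.29 min; T_ss = T_in + Q̇/(ṁ c_p) = 79.466 °C.
T(t) = T_ss + (T₀ − T_ss) e^(−t/τ). Set T = 66.1:
e^(−t/τ) = (66.1 − 79.466)/(34.9 − 79.466) = 0.29992
t = −586.29 · ln(0.29992) = 706.04 min.

706 min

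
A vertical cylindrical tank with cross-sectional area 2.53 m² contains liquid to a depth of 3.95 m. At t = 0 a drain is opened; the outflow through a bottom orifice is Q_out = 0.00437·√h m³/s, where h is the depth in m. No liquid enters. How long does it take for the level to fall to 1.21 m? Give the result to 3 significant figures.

A dh/dt = −Q_out = −0.00437 √h.
This is separable: 2 d(√h)/dt = −0.00437/A, so √h = √h₀ − (0.00437/(2A)) t.
t = 2A(√h₀ − √h)/0.00437 = 2·2.53·(√3.95 − √1.21)/0.00437
  = 5.0600 × (1.9875 − 1.1000) / 0.00437 = 1027.6 s.

1030 s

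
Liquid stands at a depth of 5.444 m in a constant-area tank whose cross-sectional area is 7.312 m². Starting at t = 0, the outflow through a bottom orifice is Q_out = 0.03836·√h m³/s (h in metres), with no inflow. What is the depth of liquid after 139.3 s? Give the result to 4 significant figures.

A dh/dt = −Q_out = −0.03836 √h.
This is separable: 2 d(√h)/dt = −0.03836/A, so √h = √h₀ − (0.03836/(2A)) t.
√h = √5.444 − 0.03836·139.3/(2·7.312) = 2.33324 − 0.365396 = 1.96784.
h = 1.96784² = 3.87240 m.

3.872 m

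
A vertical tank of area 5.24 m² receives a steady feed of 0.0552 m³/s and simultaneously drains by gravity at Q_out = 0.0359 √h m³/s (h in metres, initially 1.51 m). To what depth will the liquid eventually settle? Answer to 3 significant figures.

2.36 m

A dh/dt = Q_in − 0.0359 √h. Steady state requires inflow = outflow:
Q_in = 0.0359 √h_ss ⇒ √h_ss = 0.0552/0.0359 = 1.5376.
h_ss = 1.5376² = 2.3642 m. (Since h₀ = 1.51 m < h_ss, the level will rise toward this value.)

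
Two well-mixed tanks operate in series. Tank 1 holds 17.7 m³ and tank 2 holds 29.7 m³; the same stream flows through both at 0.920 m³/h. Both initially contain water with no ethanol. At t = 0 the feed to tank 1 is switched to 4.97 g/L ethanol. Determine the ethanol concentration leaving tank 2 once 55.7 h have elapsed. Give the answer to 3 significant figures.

3.18 g/L

Each tank obeys Vᵢ dCᵢ/dt = Q(Cᵢ₋₁ − Cᵢ), so τᵢ = Vᵢ/Q.
τ₁ = 17.7/0.920 = 19.239 h; τ₂ = 29.7/0.920 = 32.283 h.
Solving the cascade with C₁(0)=C₂(0)=0 gives C₂(t) = C_in[1 − (τ₁ e^(−t/τ₁) − τ₂ e^(−t/τ₂))/(τ₁ − τ₂)].
At t = 55.7: e^(−t/τ₁) = 0.055291, e^(−t/τ₂) = 0.17810.
C₂ = 4.97·[1 − (19.239·0.055291 − 32.283·0.17810)/(-13.043)] = 4.97·0.64075 = 3.1845 g/L.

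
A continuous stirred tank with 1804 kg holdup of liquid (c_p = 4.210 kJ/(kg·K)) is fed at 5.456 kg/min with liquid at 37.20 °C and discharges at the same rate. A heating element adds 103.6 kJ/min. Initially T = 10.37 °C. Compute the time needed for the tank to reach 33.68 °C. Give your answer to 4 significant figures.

M c_p dT/dt = ṁ c_p (T_in − T) + Q̇.
τ = M/ṁ = 330.645 min; T_ss = T_in + Q̇/(ṁ c_p) = 41.7103 °C.
T(t) = T_ss + (T₀ − T_ss) e^(−t/τ). Set T = 33.68:
e^(−t/τ) = (33.68 − 41.7103)/(10.37 − 41.7103) = 0.256229
t = −330.645 · ln(0.256229) = 450.235 min.

450.2 min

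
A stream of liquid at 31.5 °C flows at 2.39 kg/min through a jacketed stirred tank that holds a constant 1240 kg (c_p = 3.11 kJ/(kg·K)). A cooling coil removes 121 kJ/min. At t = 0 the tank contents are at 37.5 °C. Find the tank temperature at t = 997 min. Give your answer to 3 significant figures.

Energy balance: M c_p dT/dt = ṁ c_p (T_in − T) − 121.
τ = M/ṁ = 518.83 min; T_ss = T_in − Q̇/(ṁ c_p) = 31.5 − 121/(2.39·3.11) = 15.221 °C.
Integrating: T(t) = T_ss + (T₀ − T_ss) e^(−t/τ).
T(997) = 15.221 + (22.279)·e^(−997/518.83) = 15.221 + (22.279)·0.14637 = 18.482 °C.

18.5 °C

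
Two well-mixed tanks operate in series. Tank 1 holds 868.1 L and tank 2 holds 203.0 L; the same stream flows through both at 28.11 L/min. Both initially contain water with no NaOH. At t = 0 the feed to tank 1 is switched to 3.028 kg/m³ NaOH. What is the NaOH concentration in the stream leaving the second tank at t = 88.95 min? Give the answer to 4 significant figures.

2.806 kg/m³

Time constants: τᵢ = Vᵢ/Q for each well-mixed tank.
τ₁ = 868.1/28.11 = 30.8822 min; τ₂ = 203.0/28.11 = 7.22163 min.
Tank 1: C₁ = C_in(1 − e^(−t/τ₁)). Tank 2 (τ₁ ≠ τ₂): C₂ = C_in[1 − (τ₁ e^(−t/τ₁) − τ₂ e^(−t/τ₂))/(τ₁ − τ₂)].
At t = 88.95: e^(−t/τ₁) = 0.0561182, e^(−t/τ₂) = 4.47428e-06.
C₂ = 3.028·[1 − (30.8822·0.0561182 − 7.22163·4.47428e-06)/(23.6606)] = 3.028·0.926755 = 2.80621 kg/m³.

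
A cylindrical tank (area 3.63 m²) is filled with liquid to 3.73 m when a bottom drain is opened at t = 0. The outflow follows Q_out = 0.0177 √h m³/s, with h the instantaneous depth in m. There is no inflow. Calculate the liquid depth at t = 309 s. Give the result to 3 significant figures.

1.39 m

Accumulation of liquid (constant cross-section A): A dh/dt = −0.0177 √h.
∫ h^(−1/2) dh = −(0.0177/A) ∫ dt, giving 2√h = 2√h₀ − (0.0177/A) t.
√h = √3.73 − 0.0177·309/(2·3.63) = 1.9313 − 0.75335 = 1.1780.
h = 1.1780² = 1.3876 m.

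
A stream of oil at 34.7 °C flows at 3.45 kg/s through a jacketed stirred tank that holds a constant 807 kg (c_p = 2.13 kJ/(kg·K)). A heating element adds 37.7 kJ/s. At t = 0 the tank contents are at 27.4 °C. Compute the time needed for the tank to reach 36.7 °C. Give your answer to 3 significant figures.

M c_p dT/dt = ṁ c_p (T_in − T) + Q̇.
τ = M/ṁ = 233.91 s; T_ss = T_in + Q̇/(ṁ c_p) = 39.830 °C.
T(t) = T_ss + (T₀ − T_ss) e^(−t/τ). Set T = 36.7:
e^(−t/τ) = (36.7 − 39.830)/(27.4 − 39.830) = 0.25183
t = −233.91 · ln(0.25183) = 322.57 s.

323 s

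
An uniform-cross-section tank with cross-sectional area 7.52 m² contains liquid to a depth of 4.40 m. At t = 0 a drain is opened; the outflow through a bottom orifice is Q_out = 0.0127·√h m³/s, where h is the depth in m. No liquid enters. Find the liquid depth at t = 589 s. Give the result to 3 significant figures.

A dh/dt = −Q_out = −0.0127 √h.
This is separable: 2 d(√h)/dt = −0.0127/A, so √h = √h₀ − (0.0127/(2A)) t.
√h = √4.40 − 0.0127·589/(2·7.52) = 2.0976 − 0.49736 = 1.6003.
h = 1.6003² = 2.5608 m.

2.56 m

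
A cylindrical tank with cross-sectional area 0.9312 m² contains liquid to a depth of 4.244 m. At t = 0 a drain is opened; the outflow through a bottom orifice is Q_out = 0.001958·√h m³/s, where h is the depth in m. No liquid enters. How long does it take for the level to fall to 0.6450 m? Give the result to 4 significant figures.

1196 s

A dh/dt = −Q_out = −0.001958 √h.
This is separable: 2 d(√h)/dt = −0.001958/A, so √h = √h₀ − (0.001958/(2A)) t.
t = 2A(√h₀ − √h)/0.001958 = 2·0.9312·(√4.244 − √0.6450)/0.001958
  = 1.86240 × (2.06010 − 0.803119) / 0.001958 = 1195.61 s.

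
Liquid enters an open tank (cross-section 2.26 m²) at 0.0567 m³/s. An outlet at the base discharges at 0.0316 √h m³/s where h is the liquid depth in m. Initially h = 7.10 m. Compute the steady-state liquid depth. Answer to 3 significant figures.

Level balance: A dh/dt = 0.0567 − 0.0316 √h. Setting dh/dt = 0:
Q_in = 0.0316 √h_ss ⇒ √h_ss = 0.0567/0.0316 = 1.7943.
h_ss = 1.7943² = 3.2195 m. (Since h₀ = 7.10 m > h_ss, the level will fall toward this value.)

3.22 m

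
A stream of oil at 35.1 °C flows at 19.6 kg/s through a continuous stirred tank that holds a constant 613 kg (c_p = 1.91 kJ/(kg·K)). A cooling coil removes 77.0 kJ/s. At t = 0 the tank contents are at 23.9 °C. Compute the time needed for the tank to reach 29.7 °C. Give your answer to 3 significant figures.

31.5 s

M c_p dT/dt = ṁ c_p (T_in − T) − Q̇.
τ = M/ṁ = 31.276 s; T_ss = T_in − Q̇/(ṁ c_p) = 33.043 °C.
T(t) = T_ss + (T₀ − T_ss) e^(−t/τ). Set T = 29.7:
e^(−t/τ) = (29.7 − 33.043)/(23.9 − 33.043) = 0.36565
t = −31.276 · ln(0.36565) = 31.466 s.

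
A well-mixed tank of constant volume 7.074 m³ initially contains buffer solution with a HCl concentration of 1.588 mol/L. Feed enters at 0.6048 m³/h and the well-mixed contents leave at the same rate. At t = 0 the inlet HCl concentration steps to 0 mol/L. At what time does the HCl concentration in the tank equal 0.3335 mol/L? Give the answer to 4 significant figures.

18.25 h

Species balance: V dC/dt = Q(C_in − C) ⇒ τ = V/Q = 11.6964 h.
C(t) = C_in + (C₀ − C_in) e^(−t/τ). Set C = 0.3335 and solve for t:
e^(−t/τ) = (C − C_in)/(C₀ − C_in) = (0.3335 − 0)/(1.588 − 0) = 0.210013
t = −τ ln(…) = 11.6964 × 1.56059 = 18.2533 h.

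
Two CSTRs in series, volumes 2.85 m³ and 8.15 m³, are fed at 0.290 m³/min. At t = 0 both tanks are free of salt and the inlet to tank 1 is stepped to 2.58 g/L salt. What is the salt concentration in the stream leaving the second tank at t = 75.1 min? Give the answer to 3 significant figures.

Each tank obeys Vᵢ dCᵢ/dt = Q(Cᵢ₋₁ − Cᵢ), so τᵢ = Vᵢ/Q.
τ₁ = 2.85/0.290 = 9.8276 min; τ₂ = 8.15/0.290 = 28.103 min.
Tank 1: C₁ = C_in(1 − e^(−t/τ₁)). Tank 2 (τ₁ ≠ τ₂): C₂ = C_in[1 − (τ₁ e^(−t/τ₁) − τ₂ e^(−t/τ₂))/(τ₁ − τ₂)].
At t = 75.1: e^(−t/τ₁) = 0.00047999, e^(−t/τ₂) = 0.069095.
C₂ = 2.58·[1 − (9.8276·0.00047999 − 28.103·0.069095)/(-18.276)] = 2.58·0.89401 = 2.3065 g/L.

2.31 g/L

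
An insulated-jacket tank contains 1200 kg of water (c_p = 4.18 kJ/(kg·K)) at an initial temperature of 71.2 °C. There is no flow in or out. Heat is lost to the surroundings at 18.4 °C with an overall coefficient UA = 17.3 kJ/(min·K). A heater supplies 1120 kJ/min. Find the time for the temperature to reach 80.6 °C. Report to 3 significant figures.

449 min

M c_p dT/dt = −UA(T − T_amb) + Q̇.
τ = M c_p/UA = 289.94 min; T_ss = T_amb + Q̇/UA = 18.4 + 1120/17.3 = 83.140 °C.
T(t) = T_ss + (T₀ − T_ss)e^(−t/τ); set T = 80.6:
t = −τ ln[(T − T_ss)/(T₀ − T_ss)] = −289.94 · ln(0.21272) = 448.76 min.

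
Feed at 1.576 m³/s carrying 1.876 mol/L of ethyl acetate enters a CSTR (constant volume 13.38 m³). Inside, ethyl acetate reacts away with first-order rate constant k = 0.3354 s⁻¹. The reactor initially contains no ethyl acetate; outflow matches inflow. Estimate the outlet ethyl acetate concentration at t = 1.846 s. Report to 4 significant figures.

V dC/dt = Q(C_in − C) − k V C.
This is linear with rate a = Q/V + k = 0.453188 s⁻¹.
C_ss = Q C_in/(Q + kV) = 0.487590 mol/L; C(t) = C_ss + (C₀ − C_ss) e^(−a t).
C(1.846) = 0.487590 + (-0.487590)·e^(−0.453188·1.846) = 0.487590 + (-0.487590)·0.433188 = 0.276372 mol/L.

0.2764 mol/L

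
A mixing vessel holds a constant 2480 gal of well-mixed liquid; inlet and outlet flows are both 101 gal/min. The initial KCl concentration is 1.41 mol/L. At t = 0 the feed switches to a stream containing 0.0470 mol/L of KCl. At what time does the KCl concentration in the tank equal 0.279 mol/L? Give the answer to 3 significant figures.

Accumulation = in − out for the solute gives V dC/dt = Q(C_in − C), so τ = V/Q = 24.554 min.
C(t) = C_in + (C₀ − C_in) e^(−t/τ). Set C = 0.279 and solve for t:
e^(−t/τ) = (C − C_in)/(C₀ − C_in) = (0.279 − 0.0470)/(1.41 − 0.0470) = 0.17021
t = −τ ln(…) = 24.554 × 1.7707 = 43.479 min.

43.5 min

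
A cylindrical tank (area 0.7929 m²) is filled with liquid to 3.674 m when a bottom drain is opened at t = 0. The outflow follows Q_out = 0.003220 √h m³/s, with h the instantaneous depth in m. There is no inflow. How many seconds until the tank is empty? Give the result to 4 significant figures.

944.0 s

Volume balance on the tank: A dh/dt = −0.003220 √h.
Separate and integrate: 2(√h − √h₀) = −(0.003220/A) t.
Tank is empty when √h = 0: t_empty = 2A√h₀/0.003220.
t_empty = 2·0.7929·√3.674/0.003220 = 1.58580·1.91677/0.003220 = 943.979 s.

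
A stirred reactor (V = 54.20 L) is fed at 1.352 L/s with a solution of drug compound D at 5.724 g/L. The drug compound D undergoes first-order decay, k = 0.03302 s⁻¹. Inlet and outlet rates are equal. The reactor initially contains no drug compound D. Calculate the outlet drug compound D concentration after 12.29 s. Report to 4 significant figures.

Accumulation = in − out − consumed: V dC/dt = Q C_in − Q C − k V C.
dC/dt = (Q/V) C_in − (Q/V + k) C; effective rate a = Q/V + k = 0.0249446 + 0.03302 = 0.0579646 s⁻¹.
C_ss = Q C_in/(Q + kV) = 2.46328 g/L; C(t) = C_ss + (C₀ − C_ss) e^(−a t).
C(12.29) = 2.46328 + (-2.46328)·e^(−0.0579646·12.29) = 2.46328 + (-2.46328)·0.490473 = 1.25511 g/L.

1.255 g/L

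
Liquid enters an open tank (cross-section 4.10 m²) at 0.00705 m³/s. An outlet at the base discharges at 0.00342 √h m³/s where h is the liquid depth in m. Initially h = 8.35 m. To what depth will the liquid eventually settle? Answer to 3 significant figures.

4.25 m

A dh/dt = Q_in − 0.00342 √h. Steady state requires inflow = outflow:
Q_in = 0.00342 √h_ss ⇒ √h_ss = 0.00705/0.00342 = 2.0614.
h_ss = 2.0614² = 4.2494 m. (Since h₀ = 8.35 m > h_ss, the level will fall toward this value.)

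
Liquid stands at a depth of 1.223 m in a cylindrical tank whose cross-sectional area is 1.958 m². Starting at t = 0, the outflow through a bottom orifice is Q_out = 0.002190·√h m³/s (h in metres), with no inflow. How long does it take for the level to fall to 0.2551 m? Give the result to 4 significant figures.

1074 s

A dh/dt = −Q_out = −0.002190 √h.
∫ h^(−1/2) dh = −(0.002190/A) ∫ dt, giving 2√h = 2√h₀ − (0.002190/A) t.
t = 2A(√h₀ − √h)/0.002190 = 2·1.958·(√1.223 − √0.2551)/0.002190
  = 3.91600 × (1.10589 − 0.505074) / 0.002190 = 1074.34 s.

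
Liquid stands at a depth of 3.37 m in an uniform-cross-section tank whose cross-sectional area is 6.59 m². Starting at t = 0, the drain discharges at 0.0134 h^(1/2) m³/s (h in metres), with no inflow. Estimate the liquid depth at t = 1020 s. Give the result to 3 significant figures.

0.638 m

With no inflow, A dh/dt = −0.0134 √h.
∫ h^(−1/2) dh = −(0.0134/A) ∫ dt, giving 2√h = 2√h₀ − (0.0134/A) t.
√h = √3.37 − 0.0134·1020/(2·6.59) = 1.8358 − 1.0370 = 0.79873.
h = 0.79873² = 0.63797 m.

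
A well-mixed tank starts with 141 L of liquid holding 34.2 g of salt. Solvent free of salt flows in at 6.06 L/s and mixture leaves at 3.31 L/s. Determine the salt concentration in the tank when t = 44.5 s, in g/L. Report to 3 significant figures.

0.0612 g/L

Let m(t) be the amount of salt. Volume: V(t) = V₀ + (Q_in − Q_out) t = 141 + 2.7500 t; V(44.5) = 263.38 L.
Species balance (pure solvent in): dm/dt = −Q_out · m/V(t).
dm/m = −Q_out dt/(V₀ + 2.7500 t); integrating gives ln(m/m₀) = −(Q_out/(Q_in−Q_out)) ln(V/V₀).
m = m₀ (V₀/V)^(Q_out/(Q_in−Q_out)) = 34.2 × (141/263.38)^(1.2036) = 16.122 g.
C = m/V = 16.122/263.38 = 0.061212 g/L.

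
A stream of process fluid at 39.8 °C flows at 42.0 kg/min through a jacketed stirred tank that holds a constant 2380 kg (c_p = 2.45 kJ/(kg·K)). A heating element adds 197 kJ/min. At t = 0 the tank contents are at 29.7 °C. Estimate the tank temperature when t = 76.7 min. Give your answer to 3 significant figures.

38.6 °C

Heat balance on the well-mixed liquid: M c_p dT/dt = ṁ c_p (T_in − T) + 197.
Rearrange: dT/dt = (T_ss − T)/τ with τ = M/ṁ = 56.667 min and T_ss = T_in + Q̇/(ṁ c_p) = 41.714 °C.
Solution: T(t) = T_ss + (T₀ − T_ss) e^(−t/τ).
T(76.7) = 41.714 + (-12.014)·e^(−76.7/56.667) = 41.714 + (-12.014)·0.25833 = 38.611 °C.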